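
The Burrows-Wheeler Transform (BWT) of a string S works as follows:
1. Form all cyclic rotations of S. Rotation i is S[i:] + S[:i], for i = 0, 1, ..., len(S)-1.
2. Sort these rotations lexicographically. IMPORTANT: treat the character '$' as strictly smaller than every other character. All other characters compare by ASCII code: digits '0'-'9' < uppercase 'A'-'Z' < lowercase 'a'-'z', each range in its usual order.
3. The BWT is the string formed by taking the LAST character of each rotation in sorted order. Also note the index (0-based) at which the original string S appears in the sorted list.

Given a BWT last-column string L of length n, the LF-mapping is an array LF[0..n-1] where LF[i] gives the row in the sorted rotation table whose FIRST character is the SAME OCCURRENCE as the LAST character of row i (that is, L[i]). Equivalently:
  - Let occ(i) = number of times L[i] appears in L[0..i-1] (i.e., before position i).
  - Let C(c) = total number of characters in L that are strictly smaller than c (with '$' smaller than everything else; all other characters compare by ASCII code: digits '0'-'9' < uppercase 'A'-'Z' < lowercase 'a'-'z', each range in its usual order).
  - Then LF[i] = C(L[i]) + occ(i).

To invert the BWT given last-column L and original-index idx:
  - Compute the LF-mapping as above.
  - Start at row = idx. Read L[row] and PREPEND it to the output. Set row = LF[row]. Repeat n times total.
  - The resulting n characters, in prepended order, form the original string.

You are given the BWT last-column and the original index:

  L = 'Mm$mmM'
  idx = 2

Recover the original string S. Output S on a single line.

LF mapping: 1 3 0 4 5 2
Walk LF starting at row 2, prepending L[row]:
  step 1: row=2, L[2]='$', prepend. Next row=LF[2]=0
  step 2: row=0, L[0]='M', prepend. Next row=LF[0]=1
  step 3: row=1, L[1]='m', prepend. Next row=LF[1]=3
  step 4: row=3, L[3]='m', prepend. Next row=LF[3]=4
  step 5: row=4, L[4]='m', prepend. Next row=LF[4]=5
  step 6: row=5, L[5]='M', prepend. Next row=LF[5]=2
Reversed output: MmmmM$

Answer: MmmmM$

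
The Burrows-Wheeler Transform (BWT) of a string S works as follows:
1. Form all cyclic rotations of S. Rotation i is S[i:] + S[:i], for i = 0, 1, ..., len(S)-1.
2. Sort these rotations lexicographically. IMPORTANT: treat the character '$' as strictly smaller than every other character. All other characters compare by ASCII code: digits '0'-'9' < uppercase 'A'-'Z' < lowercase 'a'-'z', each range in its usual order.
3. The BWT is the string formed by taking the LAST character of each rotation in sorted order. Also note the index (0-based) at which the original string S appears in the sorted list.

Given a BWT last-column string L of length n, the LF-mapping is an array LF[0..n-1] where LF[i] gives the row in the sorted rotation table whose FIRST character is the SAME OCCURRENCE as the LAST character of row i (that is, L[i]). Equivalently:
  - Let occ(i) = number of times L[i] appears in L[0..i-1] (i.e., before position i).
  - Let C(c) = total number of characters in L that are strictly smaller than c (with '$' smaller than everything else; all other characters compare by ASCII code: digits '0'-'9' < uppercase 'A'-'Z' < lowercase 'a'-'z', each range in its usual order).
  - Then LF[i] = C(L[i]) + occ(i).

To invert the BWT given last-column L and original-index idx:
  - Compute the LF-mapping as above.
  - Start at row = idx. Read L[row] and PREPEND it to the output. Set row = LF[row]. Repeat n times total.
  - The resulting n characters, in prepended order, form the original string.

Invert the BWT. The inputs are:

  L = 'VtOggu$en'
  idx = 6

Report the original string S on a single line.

LF mapping: 2 7 1 4 5 8 0 3 6
Walk LF starting at row 6, prepending L[row]:
  step 1: row=6, L[6]='$', prepend. Next row=LF[6]=0
  step 2: row=0, L[0]='V', prepend. Next row=LF[0]=2
  step 3: row=2, L[2]='O', prepend. Next row=LF[2]=1
  step 4: row=1, L[1]='t', prepend. Next row=LF[1]=7
  step 5: row=7, L[7]='e', prepend. Next row=LF[7]=3
  step 6: row=3, L[3]='g', prepend. Next row=LF[3]=4
  step 7: row=4, L[4]='g', prepend. Next row=LF[4]=5
  step 8: row=5, L[5]='u', prepend. Next row=LF[5]=8
  step 9: row=8, L[8]='n', prepend. Next row=LF[8]=6
Reversed output: nuggetOV$

Answer: nuggetOV$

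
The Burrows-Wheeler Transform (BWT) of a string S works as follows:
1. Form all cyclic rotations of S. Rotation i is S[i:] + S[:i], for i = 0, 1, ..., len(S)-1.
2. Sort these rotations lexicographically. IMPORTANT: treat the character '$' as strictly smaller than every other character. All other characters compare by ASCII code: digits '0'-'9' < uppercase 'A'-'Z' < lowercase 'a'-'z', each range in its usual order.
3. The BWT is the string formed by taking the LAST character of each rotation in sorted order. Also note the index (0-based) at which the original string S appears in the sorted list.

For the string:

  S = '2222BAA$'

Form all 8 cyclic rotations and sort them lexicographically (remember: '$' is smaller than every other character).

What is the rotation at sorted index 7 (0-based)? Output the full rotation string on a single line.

All 8 rotations (rotation i = S[i:]+S[:i]):
  rot[0] = 2222BAA$
  rot[1] = 222BAA$2
  rot[2] = 22BAA$22
  rot[3] = 2BAA$222
  rot[4] = BAA$2222
  rot[5] = AA$2222B
  rot[6] = A$2222BA
  rot[7] = $2222BAA
Sorted (with $ < everything):
  sorted[0] = $2222BAA
  sorted[1] = 2222BAA$
  sorted[2] = 222BAA$2
  sorted[3] = 22BAA$22
  sorted[4] = 2BAA$222
  sorted[5] = A$2222BA
  sorted[6] = AA$2222B
  sorted[7] = BAA$2222
sorted[7] = BAA$2222

Answer: BAA$2222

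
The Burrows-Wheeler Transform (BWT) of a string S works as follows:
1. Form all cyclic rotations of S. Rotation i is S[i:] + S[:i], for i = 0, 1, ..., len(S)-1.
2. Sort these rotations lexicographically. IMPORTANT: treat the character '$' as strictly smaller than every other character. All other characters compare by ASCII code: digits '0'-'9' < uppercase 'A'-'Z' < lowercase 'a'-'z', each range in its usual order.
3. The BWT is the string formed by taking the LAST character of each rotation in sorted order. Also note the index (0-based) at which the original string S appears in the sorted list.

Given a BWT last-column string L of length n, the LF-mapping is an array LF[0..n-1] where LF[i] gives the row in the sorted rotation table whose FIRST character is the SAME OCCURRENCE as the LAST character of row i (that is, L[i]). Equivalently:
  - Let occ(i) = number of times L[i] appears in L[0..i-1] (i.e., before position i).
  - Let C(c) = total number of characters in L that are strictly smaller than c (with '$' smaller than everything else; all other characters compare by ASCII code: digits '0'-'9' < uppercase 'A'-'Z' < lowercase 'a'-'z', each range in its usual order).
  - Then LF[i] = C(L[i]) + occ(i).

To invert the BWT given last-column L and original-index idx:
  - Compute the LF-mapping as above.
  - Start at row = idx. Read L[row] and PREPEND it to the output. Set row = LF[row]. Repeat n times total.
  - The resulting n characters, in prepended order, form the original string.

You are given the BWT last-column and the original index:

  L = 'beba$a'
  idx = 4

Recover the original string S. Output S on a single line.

Answer: baeab$

Derivation:
LF mapping: 3 5 4 1 0 2
Walk LF starting at row 4, prepending L[row]:
  step 1: row=4, L[4]='$', prepend. Next row=LF[4]=0
  step 2: row=0, L[0]='b', prepend. Next row=LF[0]=3
  step 3: row=3, L[3]='a', prepend. Next row=LF[3]=1
  step 4: row=1, L[1]='e', prepend. Next row=LF[1]=5
  step 5: row=5, L[5]='a', prepend. Next row=LF[5]=2
  step 6: row=2, L[2]='b', prepend. Next row=LF[2]=4
Reversed output: baeab$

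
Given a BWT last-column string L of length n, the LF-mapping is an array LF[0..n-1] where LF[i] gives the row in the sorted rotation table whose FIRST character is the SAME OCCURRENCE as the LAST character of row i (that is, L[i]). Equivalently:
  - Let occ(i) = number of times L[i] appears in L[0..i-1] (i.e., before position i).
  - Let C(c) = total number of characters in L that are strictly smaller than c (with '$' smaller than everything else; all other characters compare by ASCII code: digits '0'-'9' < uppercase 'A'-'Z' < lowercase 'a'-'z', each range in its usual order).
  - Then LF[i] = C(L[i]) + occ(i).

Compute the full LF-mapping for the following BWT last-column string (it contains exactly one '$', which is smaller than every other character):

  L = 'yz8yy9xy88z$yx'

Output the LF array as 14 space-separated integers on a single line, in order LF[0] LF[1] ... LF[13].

Answer: 7 12 1 8 9 4 5 10 2 3 13 0 11 6

Derivation:
Char counts: '$':1, '8':3, '9':1, 'x':2, 'y':5, 'z':2
C (first-col start): C('$')=0, C('8')=1, C('9')=4, C('x')=5, C('y')=7, C('z')=12
L[0]='y': occ=0, LF[0]=C('y')+0=7+0=7
L[1]='z': occ=0, LF[1]=C('z')+0=12+0=12
L[2]='8': occ=0, LF[2]=C('8')+0=1+0=1
L[3]='y': occ=1, LF[3]=C('y')+1=7+1=8
L[4]='y': occ=2, LF[4]=C('y')+2=7+2=9
L[5]='9': occ=0, LF[5]=C('9')+0=4+0=4
L[6]='x': occ=0, LF[6]=C('x')+0=5+0=5
L[7]='y': occ=3, LF[7]=C('y')+3=7+3=10
L[8]='8': occ=1, LF[8]=C('8')+1=1+1=2
L[9]='8': occ=2, LF[9]=C('8')+2=1+2=3
L[10]='z': occ=1, LF[10]=C('z')+1=12+1=13
L[11]='$': occ=0, LF[11]=C('$')+0=0+0=0
L[12]='y': occ=4, LF[12]=C('y')+4=7+4=11
L[13]='x': occ=1, LF[13]=C('x')+1=5+1=6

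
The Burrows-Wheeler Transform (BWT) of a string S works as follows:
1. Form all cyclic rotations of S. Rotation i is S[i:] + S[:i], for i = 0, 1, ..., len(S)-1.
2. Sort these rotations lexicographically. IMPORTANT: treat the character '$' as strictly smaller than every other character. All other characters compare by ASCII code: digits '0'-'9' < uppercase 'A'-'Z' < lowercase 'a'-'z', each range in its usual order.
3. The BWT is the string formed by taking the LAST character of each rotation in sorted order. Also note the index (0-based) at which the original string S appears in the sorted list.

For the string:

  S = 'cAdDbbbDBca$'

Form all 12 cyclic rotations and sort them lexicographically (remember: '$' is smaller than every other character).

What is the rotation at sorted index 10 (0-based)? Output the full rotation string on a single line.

Answer: ca$cAdDbbbDB

Derivation:
All 12 rotations (rotation i = S[i:]+S[:i]):
  rot[0] = cAdDbbbDBca$
  rot[1] = AdDbbbDBca$c
  rot[2] = dDbbbDBca$cA
  rot[3] = DbbbDBca$cAd
  rot[4] = bbbDBca$cAdD
  rot[5] = bbDBca$cAdDb
  rot[6] = bDBca$cAdDbb
  rot[7] = DBca$cAdDbbb
  rot[8] = Bca$cAdDbbbD
  rot[9] = ca$cAdDbbbDB
  rot[10] = a$cAdDbbbDBc
  rot[11] = $cAdDbbbDBca
Sorted (with $ < everything):
  sorted[0] = $cAdDbbbDBca
  sorted[1] = AdDbbbDBca$c
  sorted[2] = Bca$cAdDbbbD
  sorted[3] = DBca$cAdDbbb
  sorted[4] = DbbbDBca$cAd
  sorted[5] = a$cAdDbbbDBc
  sorted[6] = bDBca$cAdDbb
  sorted[7] = bbDBca$cAdDb
  sorted[8] = bbbDBca$cAdD
  sorted[9] = cAdDbbbDBca$
  sorted[10] = ca$cAdDbbbDB
  sorted[11] = dDbbbDBca$cA
sorted[10] = ca$cAdDbbbDB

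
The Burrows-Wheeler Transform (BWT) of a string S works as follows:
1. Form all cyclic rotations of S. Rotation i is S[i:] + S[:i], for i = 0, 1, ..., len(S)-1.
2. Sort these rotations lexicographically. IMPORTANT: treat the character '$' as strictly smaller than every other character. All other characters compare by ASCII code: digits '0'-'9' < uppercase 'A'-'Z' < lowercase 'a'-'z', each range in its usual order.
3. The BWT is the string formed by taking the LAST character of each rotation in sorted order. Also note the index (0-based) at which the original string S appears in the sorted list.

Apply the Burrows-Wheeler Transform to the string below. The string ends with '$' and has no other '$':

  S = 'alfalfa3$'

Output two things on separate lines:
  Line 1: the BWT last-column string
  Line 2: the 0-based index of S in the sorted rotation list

Answer: 3aff$llaa
4

Derivation:
All 9 rotations (rotation i = S[i:]+S[:i]):
  rot[0] = alfalfa3$
  rot[1] = lfalfa3$a
  rot[2] = falfa3$al
  rot[3] = alfa3$alf
  rot[4] = lfa3$alfa
  rot[5] = fa3$alfal
  rot[6] = a3$alfalf
  rot[7] = 3$alfalfa
  rot[8] = $alfalfa3
Sorted (with $ < everything):
  sorted[0] = $alfalfa3  (last char: '3')
  sorted[1] = 3$alfalfa  (last char: 'a')
  sorted[2] = a3$alfalf  (last char: 'f')
  sorted[3] = alfa3$alf  (last char: 'f')
  sorted[4] = alfalfa3$  (last char: '$')
  sorted[5] = fa3$alfal  (last char: 'l')
  sorted[6] = falfa3$al  (last char: 'l')
  sorted[7] = lfa3$alfa  (last char: 'a')
  sorted[8] = lfalfa3$a  (last char: 'a')
Last column: 3aff$llaa
Original string S is at sorted index 4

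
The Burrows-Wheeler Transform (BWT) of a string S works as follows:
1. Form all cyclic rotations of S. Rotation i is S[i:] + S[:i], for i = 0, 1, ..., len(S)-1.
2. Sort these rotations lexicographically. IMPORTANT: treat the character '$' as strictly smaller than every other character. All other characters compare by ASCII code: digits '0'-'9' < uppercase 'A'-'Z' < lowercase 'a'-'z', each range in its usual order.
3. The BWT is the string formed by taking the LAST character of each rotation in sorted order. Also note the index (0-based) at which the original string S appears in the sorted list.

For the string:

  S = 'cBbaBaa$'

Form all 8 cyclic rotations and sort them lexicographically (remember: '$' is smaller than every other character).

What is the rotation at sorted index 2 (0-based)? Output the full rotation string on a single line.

All 8 rotations (rotation i = S[i:]+S[:i]):
  rot[0] = cBbaBaa$
  rot[1] = BbaBaa$c
  rot[2] = baBaa$cB
  rot[3] = aBaa$cBb
  rot[4] = Baa$cBba
  rot[5] = aa$cBbaB
  rot[6] = a$cBbaBa
  rot[7] = $cBbaBaa
Sorted (with $ < everything):
  sorted[0] = $cBbaBaa
  sorted[1] = Baa$cBba
  sorted[2] = BbaBaa$c
  sorted[3] = a$cBbaBa
  sorted[4] = aBaa$cBb
  sorted[5] = aa$cBbaB
  sorted[6] = baBaa$cB
  sorted[7] = cBbaBaa$
sorted[2] = BbaBaa$c

Answer: BbaBaa$c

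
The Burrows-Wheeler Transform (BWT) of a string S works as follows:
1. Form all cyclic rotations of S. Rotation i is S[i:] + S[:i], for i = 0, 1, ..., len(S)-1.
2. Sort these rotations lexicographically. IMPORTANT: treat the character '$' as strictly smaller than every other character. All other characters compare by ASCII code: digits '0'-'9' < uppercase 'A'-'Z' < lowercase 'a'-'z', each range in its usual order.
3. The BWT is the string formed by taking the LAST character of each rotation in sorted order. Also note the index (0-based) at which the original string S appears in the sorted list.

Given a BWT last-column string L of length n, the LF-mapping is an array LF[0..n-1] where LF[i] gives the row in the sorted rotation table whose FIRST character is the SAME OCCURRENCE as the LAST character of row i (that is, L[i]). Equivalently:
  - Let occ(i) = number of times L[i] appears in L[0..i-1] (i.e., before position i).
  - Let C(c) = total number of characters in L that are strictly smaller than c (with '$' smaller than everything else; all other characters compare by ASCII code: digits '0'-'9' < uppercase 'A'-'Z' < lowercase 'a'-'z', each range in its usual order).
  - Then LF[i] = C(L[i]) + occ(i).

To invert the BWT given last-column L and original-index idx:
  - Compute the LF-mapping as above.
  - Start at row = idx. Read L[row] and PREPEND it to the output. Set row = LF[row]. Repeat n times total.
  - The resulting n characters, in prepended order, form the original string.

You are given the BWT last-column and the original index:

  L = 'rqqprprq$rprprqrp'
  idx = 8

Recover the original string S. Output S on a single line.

LF mapping: 10 6 7 1 11 2 12 8 0 13 3 14 4 15 9 16 5
Walk LF starting at row 8, prepending L[row]:
  step 1: row=8, L[8]='$', prepend. Next row=LF[8]=0
  step 2: row=0, L[0]='r', prepend. Next row=LF[0]=10
  step 3: row=10, L[10]='p', prepend. Next row=LF[10]=3
  step 4: row=3, L[3]='p', prepend. Next row=LF[3]=1
  step 5: row=1, L[1]='q', prepend. Next row=LF[1]=6
  step 6: row=6, L[6]='r', prepend. Next row=LF[6]=12
  step 7: row=12, L[12]='p', prepend. Next row=LF[12]=4
  step 8: row=4, L[4]='r', prepend. Next row=LF[4]=11
  step 9: row=11, L[11]='r', prepend. Next row=LF[11]=14
  step 10: row=14, L[14]='q', prepend. Next row=LF[14]=9
  step 11: row=9, L[9]='r', prepend. Next row=LF[9]=13
  step 12: row=13, L[13]='r', prepend. Next row=LF[13]=15
  step 13: row=15, L[15]='r', prepend. Next row=LF[15]=16
  step 14: row=16, L[16]='p', prepend. Next row=LF[16]=5
  step 15: row=5, L[5]='p', prepend. Next row=LF[5]=2
  step 16: row=2, L[2]='q', prepend. Next row=LF[2]=7
  step 17: row=7, L[7]='q', prepend. Next row=LF[7]=8
Reversed output: qqpprrrqrrprqppr$

Answer: qqpprrrqrrprqppr$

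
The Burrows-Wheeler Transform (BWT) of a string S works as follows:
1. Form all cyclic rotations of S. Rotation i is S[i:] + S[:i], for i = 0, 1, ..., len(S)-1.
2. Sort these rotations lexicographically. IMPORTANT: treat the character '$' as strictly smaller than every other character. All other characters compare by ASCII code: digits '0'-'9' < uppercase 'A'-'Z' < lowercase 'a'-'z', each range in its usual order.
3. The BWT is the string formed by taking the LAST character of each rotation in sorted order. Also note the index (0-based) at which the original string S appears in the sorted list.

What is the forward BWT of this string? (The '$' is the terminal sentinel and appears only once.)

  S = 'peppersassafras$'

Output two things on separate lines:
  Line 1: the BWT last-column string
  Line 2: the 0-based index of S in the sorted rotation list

All 16 rotations (rotation i = S[i:]+S[:i]):
  rot[0] = peppersassafras$
  rot[1] = eppersassafras$p
  rot[2] = ppersassafras$pe
  rot[3] = persassafras$pep
  rot[4] = ersassafras$pepp
  rot[5] = rsassafras$peppe
  rot[6] = sassafras$pepper
  rot[7] = assafras$peppers
  rot[8] = ssafras$peppersa
  rot[9] = safras$peppersas
  rot[10] = afras$peppersass
  rot[11] = fras$peppersassa
  rot[12] = ras$peppersassaf
  rot[13] = as$peppersassafr
  rot[14] = s$peppersassafra
  rot[15] = $peppersassafras
Sorted (with $ < everything):
  sorted[0] = $peppersassafras  (last char: 's')
  sorted[1] = afras$peppersass  (last char: 's')
  sorted[2] = as$peppersassafr  (last char: 'r')
  sorted[3] = assafras$peppers  (last char: 's')
  sorted[4] = eppersassafras$p  (last char: 'p')
  sorted[5] = ersassafras$pepp  (last char: 'p')
  sorted[6] = fras$peppersassa  (last char: 'a')
  sorted[7] = peppersassafras$  (last char: '$')
  sorted[8] = persassafras$pep  (last char: 'p')
  sorted[9] = ppersassafras$pe  (last char: 'e')
  sorted[10] = ras$peppersassaf  (last char: 'f')
  sorted[11] = rsassafras$peppe  (last char: 'e')
  sorted[12] = s$peppersassafra  (last char: 'a')
  sorted[13] = safras$peppersas  (last char: 's')
  sorted[14] = sassafras$pepper  (last char: 'r')
  sorted[15] = ssafras$peppersa  (last char: 'a')
Last column: ssrsppa$pefeasra
Original string S is at sorted index 7

Answer: ssrsppa$pefeasra
7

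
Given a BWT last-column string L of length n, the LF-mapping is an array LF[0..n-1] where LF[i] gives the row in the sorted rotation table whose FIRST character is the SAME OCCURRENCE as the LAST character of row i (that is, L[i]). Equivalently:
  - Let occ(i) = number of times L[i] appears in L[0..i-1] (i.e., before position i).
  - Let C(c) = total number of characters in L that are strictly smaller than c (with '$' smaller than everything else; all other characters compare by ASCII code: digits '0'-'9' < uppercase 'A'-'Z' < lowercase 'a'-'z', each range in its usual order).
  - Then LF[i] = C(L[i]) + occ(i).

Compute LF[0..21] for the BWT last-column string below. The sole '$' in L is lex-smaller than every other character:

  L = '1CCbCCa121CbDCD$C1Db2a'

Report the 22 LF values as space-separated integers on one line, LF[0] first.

Answer: 1 7 8 19 9 10 17 2 5 3 11 20 14 12 15 0 13 4 16 21 6 18

Derivation:
Char counts: '$':1, '1':4, '2':2, 'C':7, 'D':3, 'a':2, 'b':3
C (first-col start): C('$')=0, C('1')=1, C('2')=5, C('C')=7, C('D')=14, C('a')=17, C('b')=19
L[0]='1': occ=0, LF[0]=C('1')+0=1+0=1
L[1]='C': occ=0, LF[1]=C('C')+0=7+0=7
L[2]='C': occ=1, LF[2]=C('C')+1=7+1=8
L[3]='b': occ=0, LF[3]=C('b')+0=19+0=19
L[4]='C': occ=2, LF[4]=C('C')+2=7+2=9
L[5]='C': occ=3, LF[5]=C('C')+3=7+3=10
L[6]='a': occ=0, LF[6]=C('a')+0=17+0=17
L[7]='1': occ=1, LF[7]=C('1')+1=1+1=2
L[8]='2': occ=0, LF[8]=C('2')+0=5+0=5
L[9]='1': occ=2, LF[9]=C('1')+2=1+2=3
L[10]='C': occ=4, LF[10]=C('C')+4=7+4=11
L[11]='b': occ=1, LF[11]=C('b')+1=19+1=20
L[12]='D': occ=0, LF[12]=C('D')+0=14+0=14
L[13]='C': occ=5, LF[13]=C('C')+5=7+5=12
L[14]='D': occ=1, LF[14]=C('D')+1=14+1=15
L[15]='$': occ=0, LF[15]=C('$')+0=0+0=0
L[16]='C': occ=6, LF[16]=C('C')+6=7+6=13
L[17]='1': occ=3, LF[17]=C('1')+3=1+3=4
L[18]='D': occ=2, LF[18]=C('D')+2=14+2=16
L[19]='b': occ=2, LF[19]=C('b')+2=19+2=21
L[20]='2': occ=1, LF[20]=C('2')+1=5+1=6
L[21]='a': occ=1, LF[21]=C('a')+1=17+1=18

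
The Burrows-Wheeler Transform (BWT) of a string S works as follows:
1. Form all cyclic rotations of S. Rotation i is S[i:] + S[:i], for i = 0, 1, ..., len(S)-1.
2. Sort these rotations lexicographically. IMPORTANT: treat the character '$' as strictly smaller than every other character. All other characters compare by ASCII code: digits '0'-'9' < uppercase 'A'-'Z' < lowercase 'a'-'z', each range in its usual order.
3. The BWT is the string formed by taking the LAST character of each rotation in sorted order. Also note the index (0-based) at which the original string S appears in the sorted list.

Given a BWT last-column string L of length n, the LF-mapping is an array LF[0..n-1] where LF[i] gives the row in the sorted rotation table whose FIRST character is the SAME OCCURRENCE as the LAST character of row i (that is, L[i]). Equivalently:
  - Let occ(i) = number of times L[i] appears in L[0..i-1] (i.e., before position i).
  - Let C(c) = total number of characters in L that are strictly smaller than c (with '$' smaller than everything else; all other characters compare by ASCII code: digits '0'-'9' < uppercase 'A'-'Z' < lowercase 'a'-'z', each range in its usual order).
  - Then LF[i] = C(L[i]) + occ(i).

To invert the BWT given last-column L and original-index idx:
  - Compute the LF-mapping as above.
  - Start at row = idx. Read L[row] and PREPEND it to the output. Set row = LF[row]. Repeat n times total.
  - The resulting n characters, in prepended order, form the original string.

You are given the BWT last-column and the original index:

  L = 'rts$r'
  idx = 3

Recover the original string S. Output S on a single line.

LF mapping: 1 4 3 0 2
Walk LF starting at row 3, prepending L[row]:
  step 1: row=3, L[3]='$', prepend. Next row=LF[3]=0
  step 2: row=0, L[0]='r', prepend. Next row=LF[0]=1
  step 3: row=1, L[1]='t', prepend. Next row=LF[1]=4
  step 4: row=4, L[4]='r', prepend. Next row=LF[4]=2
  step 5: row=2, L[2]='s', prepend. Next row=LF[2]=3
Reversed output: srtr$

Answer: srtr$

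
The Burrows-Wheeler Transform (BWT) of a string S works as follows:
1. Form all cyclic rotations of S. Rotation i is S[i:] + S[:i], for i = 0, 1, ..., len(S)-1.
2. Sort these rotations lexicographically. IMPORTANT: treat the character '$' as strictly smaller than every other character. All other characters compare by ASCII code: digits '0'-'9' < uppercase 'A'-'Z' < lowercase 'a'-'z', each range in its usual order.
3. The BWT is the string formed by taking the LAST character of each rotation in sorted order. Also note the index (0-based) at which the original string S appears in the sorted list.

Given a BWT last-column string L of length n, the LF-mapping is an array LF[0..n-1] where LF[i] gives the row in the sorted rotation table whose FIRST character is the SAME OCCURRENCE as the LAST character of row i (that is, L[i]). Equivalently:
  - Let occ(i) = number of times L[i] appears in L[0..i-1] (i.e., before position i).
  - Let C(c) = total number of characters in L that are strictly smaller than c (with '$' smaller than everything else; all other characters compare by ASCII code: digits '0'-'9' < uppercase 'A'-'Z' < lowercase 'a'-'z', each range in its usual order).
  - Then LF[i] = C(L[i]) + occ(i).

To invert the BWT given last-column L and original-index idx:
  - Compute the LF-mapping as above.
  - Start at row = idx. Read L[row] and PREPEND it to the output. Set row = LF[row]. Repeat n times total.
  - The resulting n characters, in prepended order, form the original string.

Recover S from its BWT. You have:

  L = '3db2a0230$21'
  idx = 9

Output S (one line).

LF mapping: 7 11 10 4 9 1 5 8 2 0 6 3
Walk LF starting at row 9, prepending L[row]:
  step 1: row=9, L[9]='$', prepend. Next row=LF[9]=0
  step 2: row=0, L[0]='3', prepend. Next row=LF[0]=7
  step 3: row=7, L[7]='3', prepend. Next row=LF[7]=8
  step 4: row=8, L[8]='0', prepend. Next row=LF[8]=2
  step 5: row=2, L[2]='b', prepend. Next row=LF[2]=10
  step 6: row=10, L[10]='2', prepend. Next row=LF[10]=6
  step 7: row=6, L[6]='2', prepend. Next row=LF[6]=5
  step 8: row=5, L[5]='0', prepend. Next row=LF[5]=1
  step 9: row=1, L[1]='d', prepend. Next row=LF[1]=11
  step 10: row=11, L[11]='1', prepend. Next row=LF[11]=3
  step 11: row=3, L[3]='2', prepend. Next row=LF[3]=4
  step 12: row=4, L[4]='a', prepend. Next row=LF[4]=9
Reversed output: a21d022b033$

Answer: a21d022b033$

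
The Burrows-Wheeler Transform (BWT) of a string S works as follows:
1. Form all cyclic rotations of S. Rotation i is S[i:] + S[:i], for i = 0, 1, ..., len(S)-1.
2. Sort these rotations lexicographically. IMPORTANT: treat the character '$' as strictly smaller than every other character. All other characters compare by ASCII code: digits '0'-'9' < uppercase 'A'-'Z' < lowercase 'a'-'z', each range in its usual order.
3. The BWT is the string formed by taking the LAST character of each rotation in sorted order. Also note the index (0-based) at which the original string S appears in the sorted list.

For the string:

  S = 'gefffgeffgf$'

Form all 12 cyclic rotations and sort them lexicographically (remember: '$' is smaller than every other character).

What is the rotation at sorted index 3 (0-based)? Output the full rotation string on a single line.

Answer: f$gefffgeffg

Derivation:
All 12 rotations (rotation i = S[i:]+S[:i]):
  rot[0] = gefffgeffgf$
  rot[1] = efffgeffgf$g
  rot[2] = fffgeffgf$ge
  rot[3] = ffgeffgf$gef
  rot[4] = fgeffgf$geff
  rot[5] = geffgf$gefff
  rot[6] = effgf$gefffg
  rot[7] = ffgf$gefffge
  rot[8] = fgf$gefffgef
  rot[9] = gf$gefffgeff
  rot[10] = f$gefffgeffg
  rot[11] = $gefffgeffgf
Sorted (with $ < everything):
  sorted[0] = $gefffgeffgf
  sorted[1] = efffgeffgf$g
  sorted[2] = effgf$gefffg
  sorted[3] = f$gefffgeffg
  sorted[4] = fffgeffgf$ge
  sorted[5] = ffgeffgf$gef
  sorted[6] = ffgf$gefffge
  sorted[7] = fgeffgf$geff
  sorted[8] = fgf$gefffgef
  sorted[9] = gefffgeffgf$
  sorted[10] = geffgf$gefff
  sorted[11] = gf$gefffgeff
sorted[3] = f$gefffgeffg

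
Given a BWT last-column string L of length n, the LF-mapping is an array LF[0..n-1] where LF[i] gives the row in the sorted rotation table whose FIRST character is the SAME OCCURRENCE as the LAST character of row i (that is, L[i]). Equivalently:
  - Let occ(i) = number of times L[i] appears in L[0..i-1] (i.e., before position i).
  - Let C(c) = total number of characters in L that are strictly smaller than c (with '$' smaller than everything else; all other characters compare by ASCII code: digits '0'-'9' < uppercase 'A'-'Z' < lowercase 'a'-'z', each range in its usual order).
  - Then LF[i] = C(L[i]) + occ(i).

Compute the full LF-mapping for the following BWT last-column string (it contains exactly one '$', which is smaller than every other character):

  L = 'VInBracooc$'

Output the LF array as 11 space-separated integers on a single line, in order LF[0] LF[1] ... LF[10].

Answer: 3 2 7 1 10 4 5 8 9 6 0

Derivation:
Char counts: '$':1, 'B':1, 'I':1, 'V':1, 'a':1, 'c':2, 'n':1, 'o':2, 'r':1
C (first-col start): C('$')=0, C('B')=1, C('I')=2, C('V')=3, C('a')=4, C('c')=5, C('n')=7, C('o')=8, C('r')=10
L[0]='V': occ=0, LF[0]=C('V')+0=3+0=3
L[1]='I': occ=0, LF[1]=C('I')+0=2+0=2
L[2]='n': occ=0, LF[2]=C('n')+0=7+0=7
L[3]='B': occ=0, LF[3]=C('B')+0=1+0=1
L[4]='r': occ=0, LF[4]=C('r')+0=10+0=10
L[5]='a': occ=0, LF[5]=C('a')+0=4+0=4
L[6]='c': occ=0, LF[6]=C('c')+0=5+0=5
L[7]='o': occ=0, LF[7]=C('o')+0=8+0=8
L[8]='o': occ=1, LF[8]=C('o')+1=8+1=9
L[9]='c': occ=1, LF[9]=C('c')+1=5+1=6
L[10]='$': occ=0, LF[10]=C('$')+0=0+0=0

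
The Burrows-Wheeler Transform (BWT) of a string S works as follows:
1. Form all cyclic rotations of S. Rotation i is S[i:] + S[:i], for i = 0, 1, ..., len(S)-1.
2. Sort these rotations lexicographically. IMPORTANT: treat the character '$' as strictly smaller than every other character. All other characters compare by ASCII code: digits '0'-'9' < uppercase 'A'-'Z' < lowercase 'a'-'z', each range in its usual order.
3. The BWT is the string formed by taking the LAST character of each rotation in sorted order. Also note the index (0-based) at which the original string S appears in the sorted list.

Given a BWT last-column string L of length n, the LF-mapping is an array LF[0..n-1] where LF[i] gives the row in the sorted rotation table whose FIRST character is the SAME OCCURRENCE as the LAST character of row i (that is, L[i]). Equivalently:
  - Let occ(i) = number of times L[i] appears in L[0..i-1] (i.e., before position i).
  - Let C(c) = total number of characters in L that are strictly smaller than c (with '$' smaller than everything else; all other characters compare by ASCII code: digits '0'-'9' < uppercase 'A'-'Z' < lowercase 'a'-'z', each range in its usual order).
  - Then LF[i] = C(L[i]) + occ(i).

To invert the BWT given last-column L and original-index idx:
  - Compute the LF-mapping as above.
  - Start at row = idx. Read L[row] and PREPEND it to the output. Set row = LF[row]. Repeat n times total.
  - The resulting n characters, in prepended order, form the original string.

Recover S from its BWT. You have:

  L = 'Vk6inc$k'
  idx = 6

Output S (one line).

LF mapping: 2 5 1 4 7 3 0 6
Walk LF starting at row 6, prepending L[row]:
  step 1: row=6, L[6]='$', prepend. Next row=LF[6]=0
  step 2: row=0, L[0]='V', prepend. Next row=LF[0]=2
  step 3: row=2, L[2]='6', prepend. Next row=LF[2]=1
  step 4: row=1, L[1]='k', prepend. Next row=LF[1]=5
  step 5: row=5, L[5]='c', prepend. Next row=LF[5]=3
  step 6: row=3, L[3]='i', prepend. Next row=LF[3]=4
  step 7: row=4, L[4]='n', prepend. Next row=LF[4]=7
  step 8: row=7, L[7]='k', prepend. Next row=LF[7]=6
Reversed output: knick6V$

Answer: knick6V$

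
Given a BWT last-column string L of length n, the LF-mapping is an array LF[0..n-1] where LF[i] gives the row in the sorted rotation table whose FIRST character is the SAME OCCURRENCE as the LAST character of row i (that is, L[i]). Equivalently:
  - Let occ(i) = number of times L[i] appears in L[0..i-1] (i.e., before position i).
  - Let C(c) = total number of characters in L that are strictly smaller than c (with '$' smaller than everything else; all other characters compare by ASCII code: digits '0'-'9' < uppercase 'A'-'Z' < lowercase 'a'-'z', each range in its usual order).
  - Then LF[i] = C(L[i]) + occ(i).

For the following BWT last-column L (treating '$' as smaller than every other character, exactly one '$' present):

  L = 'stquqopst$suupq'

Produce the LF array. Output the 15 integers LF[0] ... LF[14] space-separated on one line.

Answer: 7 10 4 12 5 1 2 8 11 0 9 13 14 3 6

Derivation:
Char counts: '$':1, 'o':1, 'p':2, 'q':3, 's':3, 't':2, 'u':3
C (first-col start): C('$')=0, C('o')=1, C('p')=2, C('q')=4, C('s')=7, C('t')=10, C('u')=12
L[0]='s': occ=0, LF[0]=C('s')+0=7+0=7
L[1]='t': occ=0, LF[1]=C('t')+0=10+0=10
L[2]='q': occ=0, LF[2]=C('q')+0=4+0=4
L[3]='u': occ=0, LF[3]=C('u')+0=12+0=12
L[4]='q': occ=1, LF[4]=C('q')+1=4+1=5
L[5]='o': occ=0, LF[5]=C('o')+0=1+0=1
L[6]='p': occ=0, LF[6]=C('p')+0=2+0=2
L[7]='s': occ=1, LF[7]=C('s')+1=7+1=8
L[8]='t': occ=1, LF[8]=C('t')+1=10+1=11
L[9]='$': occ=0, LF[9]=C('$')+0=0+0=0
L[10]='s': occ=2, LF[10]=C('s')+2=7+2=9
L[11]='u': occ=1, LF[11]=C('u')+1=12+1=13
L[12]='u': occ=2, LF[12]=C('u')+2=12+2=14
L[13]='p': occ=1, LF[13]=C('p')+1=2+1=3
L[14]='q': occ=2, LF[14]=C('q')+2=4+2=6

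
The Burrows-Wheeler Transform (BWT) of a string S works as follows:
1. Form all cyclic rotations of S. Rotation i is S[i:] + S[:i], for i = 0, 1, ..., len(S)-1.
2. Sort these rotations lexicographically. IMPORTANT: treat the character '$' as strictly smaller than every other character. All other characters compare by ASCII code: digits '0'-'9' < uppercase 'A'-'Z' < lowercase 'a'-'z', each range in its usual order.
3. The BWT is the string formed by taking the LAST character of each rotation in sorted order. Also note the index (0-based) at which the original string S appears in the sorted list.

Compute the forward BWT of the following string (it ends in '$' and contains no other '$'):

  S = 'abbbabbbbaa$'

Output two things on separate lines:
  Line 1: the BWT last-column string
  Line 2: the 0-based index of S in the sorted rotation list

All 12 rotations (rotation i = S[i:]+S[:i]):
  rot[0] = abbbabbbbaa$
  rot[1] = bbbabbbbaa$a
  rot[2] = bbabbbbaa$ab
  rot[3] = babbbbaa$abb
  rot[4] = abbbbaa$abbb
  rot[5] = bbbbaa$abbba
  rot[6] = bbbaa$abbbab
  rot[7] = bbaa$abbbabb
  rot[8] = baa$abbbabbb
  rot[9] = aa$abbbabbbb
  rot[10] = a$abbbabbbba
  rot[11] = $abbbabbbbaa
Sorted (with $ < everything):
  sorted[0] = $abbbabbbbaa  (last char: 'a')
  sorted[1] = a$abbbabbbba  (last char: 'a')
  sorted[2] = aa$abbbabbbb  (last char: 'b')
  sorted[3] = abbbabbbbaa$  (last char: '$')
  sorted[4] = abbbbaa$abbb  (last char: 'b')
  sorted[5] = baa$abbbabbb  (last char: 'b')
  sorted[6] = babbbbaa$abb  (last char: 'b')
  sorted[7] = bbaa$abbbabb  (last char: 'b')
  sorted[8] = bbabbbbaa$ab  (last char: 'b')
  sorted[9] = bbbaa$abbbab  (last char: 'b')
  sorted[10] = bbbabbbbaa$a  (last char: 'a')
  sorted[11] = bbbbaa$abbba  (last char: 'a')
Last column: aab$bbbbbbaa
Original string S is at sorted index 3

Answer: aab$bbbbbbaa
3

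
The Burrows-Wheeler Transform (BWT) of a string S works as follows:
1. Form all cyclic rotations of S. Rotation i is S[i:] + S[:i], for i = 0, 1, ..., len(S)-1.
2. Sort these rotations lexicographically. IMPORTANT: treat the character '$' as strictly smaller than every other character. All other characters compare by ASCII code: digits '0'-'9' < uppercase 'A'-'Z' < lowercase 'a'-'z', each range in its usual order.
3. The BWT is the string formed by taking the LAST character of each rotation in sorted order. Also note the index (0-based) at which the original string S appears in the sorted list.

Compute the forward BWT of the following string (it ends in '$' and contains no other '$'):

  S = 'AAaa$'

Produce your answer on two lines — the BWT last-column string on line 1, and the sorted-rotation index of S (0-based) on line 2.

Answer: a$AaA
1

Derivation:
All 5 rotations (rotation i = S[i:]+S[:i]):
  rot[0] = AAaa$
  rot[1] = Aaa$A
  rot[2] = aa$AA
  rot[3] = a$AAa
  rot[4] = $AAaa
Sorted (with $ < everything):
  sorted[0] = $AAaa  (last char: 'a')
  sorted[1] = AAaa$  (last char: '$')
  sorted[2] = Aaa$A  (last char: 'A')
  sorted[3] = a$AAa  (last char: 'a')
  sorted[4] = aa$AA  (last char: 'A')
Last column: a$AaA
Original string S is at sorted index 1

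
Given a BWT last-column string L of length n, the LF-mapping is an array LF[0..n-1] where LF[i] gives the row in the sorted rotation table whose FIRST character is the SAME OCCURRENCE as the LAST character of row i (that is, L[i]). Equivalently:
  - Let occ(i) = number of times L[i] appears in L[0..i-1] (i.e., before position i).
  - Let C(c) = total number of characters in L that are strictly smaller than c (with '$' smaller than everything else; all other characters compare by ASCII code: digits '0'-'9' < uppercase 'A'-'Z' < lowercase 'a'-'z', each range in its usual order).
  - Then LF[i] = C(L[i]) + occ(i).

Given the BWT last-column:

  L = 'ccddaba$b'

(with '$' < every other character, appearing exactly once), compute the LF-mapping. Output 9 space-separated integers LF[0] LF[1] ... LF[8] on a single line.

Char counts: '$':1, 'a':2, 'b':2, 'c':2, 'd':2
C (first-col start): C('$')=0, C('a')=1, C('b')=3, C('c')=5, C('d')=7
L[0]='c': occ=0, LF[0]=C('c')+0=5+0=5
L[1]='c': occ=1, LF[1]=C('c')+1=5+1=6
L[2]='d': occ=0, LF[2]=C('d')+0=7+0=7
L[3]='d': occ=1, LF[3]=C('d')+1=7+1=8
L[4]='a': occ=0, LF[4]=C('a')+0=1+0=1
L[5]='b': occ=0, LF[5]=C('b')+0=3+0=3
L[6]='a': occ=1, LF[6]=C('a')+1=1+1=2
L[7]='$': occ=0, LF[7]=C('$')+0=0+0=0
L[8]='b': occ=1, LF[8]=C('b')+1=3+1=4

Answer: 5 6 7 8 1 3 2 0 4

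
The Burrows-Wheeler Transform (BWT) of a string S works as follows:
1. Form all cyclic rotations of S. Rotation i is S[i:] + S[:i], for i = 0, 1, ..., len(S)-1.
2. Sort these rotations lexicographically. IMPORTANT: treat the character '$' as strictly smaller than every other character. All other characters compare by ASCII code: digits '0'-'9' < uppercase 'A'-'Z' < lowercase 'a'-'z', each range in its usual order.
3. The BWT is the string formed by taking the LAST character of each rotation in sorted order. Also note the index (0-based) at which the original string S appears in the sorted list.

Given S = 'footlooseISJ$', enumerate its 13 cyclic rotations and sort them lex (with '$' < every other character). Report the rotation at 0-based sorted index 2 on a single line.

Answer: J$footlooseIS

Derivation:
All 13 rotations (rotation i = S[i:]+S[:i]):
  rot[0] = footlooseISJ$
  rot[1] = ootlooseISJ$f
  rot[2] = otlooseISJ$fo
  rot[3] = tlooseISJ$foo
  rot[4] = looseISJ$foot
  rot[5] = ooseISJ$footl
  rot[6] = oseISJ$footlo
  rot[7] = seISJ$footloo
  rot[8] = eISJ$footloos
  rot[9] = ISJ$footloose
  rot[10] = SJ$footlooseI
  rot[11] = J$footlooseIS
  rot[12] = $footlooseISJ
Sorted (with $ < everything):
  sorted[0] = $footlooseISJ
  sorted[1] = ISJ$footloose
  sorted[2] = J$footlooseIS
  sorted[3] = SJ$footlooseI
  sorted[4] = eISJ$footloos
  sorted[5] = footlooseISJ$
  sorted[6] = looseISJ$foot
  sorted[7] = ooseISJ$footl
  sorted[8] = ootlooseISJ$f
  sorted[9] = oseISJ$footlo
  sorted[10] = otlooseISJ$fo
  sorted[11] = seISJ$footloo
  sorted[12] = tlooseISJ$foo
sorted[2] = J$footlooseIS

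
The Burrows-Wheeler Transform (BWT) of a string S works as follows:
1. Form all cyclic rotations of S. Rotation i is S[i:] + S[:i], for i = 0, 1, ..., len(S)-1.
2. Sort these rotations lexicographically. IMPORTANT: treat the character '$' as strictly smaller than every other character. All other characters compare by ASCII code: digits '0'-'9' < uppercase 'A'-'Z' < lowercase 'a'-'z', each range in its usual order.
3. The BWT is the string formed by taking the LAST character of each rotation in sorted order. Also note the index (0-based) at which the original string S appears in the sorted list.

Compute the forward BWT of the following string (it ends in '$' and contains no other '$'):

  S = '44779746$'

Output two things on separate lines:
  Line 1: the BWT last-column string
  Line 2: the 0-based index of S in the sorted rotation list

All 9 rotations (rotation i = S[i:]+S[:i]):
  rot[0] = 44779746$
  rot[1] = 4779746$4
  rot[2] = 779746$44
  rot[3] = 79746$447
  rot[4] = 9746$4477
  rot[5] = 746$44779
  rot[6] = 46$447797
  rot[7] = 6$4477974
  rot[8] = $44779746
Sorted (with $ < everything):
  sorted[0] = $44779746  (last char: '6')
  sorted[1] = 44779746$  (last char: '$')
  sorted[2] = 46$447797  (last char: '7')
  sorted[3] = 4779746$4  (last char: '4')
  sorted[4] = 6$4477974  (last char: '4')
  sorted[5] = 746$44779  (last char: '9')
  sorted[6] = 779746$44  (last char: '4')
  sorted[7] = 79746$447  (last char: '7')
  sorted[8] = 9746$4477  (last char: '7')
Last column: 6$7449477
Original string S is at sorted index 1

Answer: 6$7449477
1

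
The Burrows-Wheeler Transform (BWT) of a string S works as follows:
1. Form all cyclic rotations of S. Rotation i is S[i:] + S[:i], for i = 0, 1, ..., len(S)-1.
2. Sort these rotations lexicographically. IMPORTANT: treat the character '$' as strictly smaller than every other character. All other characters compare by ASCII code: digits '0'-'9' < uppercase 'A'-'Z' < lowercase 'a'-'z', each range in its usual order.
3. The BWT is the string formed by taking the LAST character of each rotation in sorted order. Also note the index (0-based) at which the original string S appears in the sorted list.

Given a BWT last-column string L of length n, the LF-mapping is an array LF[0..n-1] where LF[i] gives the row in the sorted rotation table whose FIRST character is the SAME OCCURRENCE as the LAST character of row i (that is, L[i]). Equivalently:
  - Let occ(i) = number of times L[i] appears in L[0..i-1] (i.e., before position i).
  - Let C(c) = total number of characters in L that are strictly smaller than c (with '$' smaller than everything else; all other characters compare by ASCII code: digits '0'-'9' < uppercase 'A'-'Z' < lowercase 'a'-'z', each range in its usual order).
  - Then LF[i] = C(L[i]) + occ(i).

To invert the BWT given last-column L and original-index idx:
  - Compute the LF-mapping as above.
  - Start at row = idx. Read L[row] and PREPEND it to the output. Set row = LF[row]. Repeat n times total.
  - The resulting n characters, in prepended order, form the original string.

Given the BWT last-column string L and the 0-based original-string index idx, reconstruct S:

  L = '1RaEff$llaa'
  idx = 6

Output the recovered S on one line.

LF mapping: 1 3 4 2 7 8 0 9 10 5 6
Walk LF starting at row 6, prepending L[row]:
  step 1: row=6, L[6]='$', prepend. Next row=LF[6]=0
  step 2: row=0, L[0]='1', prepend. Next row=LF[0]=1
  step 3: row=1, L[1]='R', prepend. Next row=LF[1]=3
  step 4: row=3, L[3]='E', prepend. Next row=LF[3]=2
  step 5: row=2, L[2]='a', prepend. Next row=LF[2]=4
  step 6: row=4, L[4]='f', prepend. Next row=LF[4]=7
  step 7: row=7, L[7]='l', prepend. Next row=LF[7]=9
  step 8: row=9, L[9]='a', prepend. Next row=LF[9]=5
  step 9: row=5, L[5]='f', prepend. Next row=LF[5]=8
  step 10: row=8, L[8]='l', prepend. Next row=LF[8]=10
  step 11: row=10, L[10]='a', prepend. Next row=LF[10]=6
Reversed output: alfalfaER1$

Answer: alfalfaER1$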